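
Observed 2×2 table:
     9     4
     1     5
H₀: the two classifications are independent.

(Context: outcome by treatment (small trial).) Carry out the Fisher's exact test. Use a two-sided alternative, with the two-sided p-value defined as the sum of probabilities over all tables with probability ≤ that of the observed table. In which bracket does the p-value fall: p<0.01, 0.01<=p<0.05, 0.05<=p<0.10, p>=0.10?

Margins: r₁=13, r₂=6, c₁=10, c₂=9, n=19
p_obs = C(13,9)·C(6,1)/C(19,10); sum pmf over tables with pmf ≤ p_obs
p-value (two-sided) = 0.05728
→ bracket: 0.05<=p<0.10

p-value bracket: 0.05<=p<0.10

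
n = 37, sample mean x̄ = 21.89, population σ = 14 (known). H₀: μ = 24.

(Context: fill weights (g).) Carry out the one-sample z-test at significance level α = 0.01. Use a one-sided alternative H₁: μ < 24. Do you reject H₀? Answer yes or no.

reject H₀: no

SE = σ/√n = 14/√37 = 2.3016
z = (x̄−μ₀)/SE = (21.89−24)/2.3016 = -0.9168
p-value (one-sided, H₁ less) = 0.17963
At α=0.01: p ≥ α → fail to reject H₀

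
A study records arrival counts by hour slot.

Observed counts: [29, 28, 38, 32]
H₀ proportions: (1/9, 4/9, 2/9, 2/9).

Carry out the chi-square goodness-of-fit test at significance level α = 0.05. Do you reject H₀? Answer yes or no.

reject H₀: yes

n = 127; E_i = n·p_i = [14.11, 56.44, 28.22, 28.22]
χ² = (29−14.11)²/14.11 + (28−56.44)²/56.44 + (38−28.22)²/28.22 + (32−28.22)²/28.22 = 33.9370
df = 3
p-value (upper-tail) = 0.00000
At α=0.05: p < α → reject H₀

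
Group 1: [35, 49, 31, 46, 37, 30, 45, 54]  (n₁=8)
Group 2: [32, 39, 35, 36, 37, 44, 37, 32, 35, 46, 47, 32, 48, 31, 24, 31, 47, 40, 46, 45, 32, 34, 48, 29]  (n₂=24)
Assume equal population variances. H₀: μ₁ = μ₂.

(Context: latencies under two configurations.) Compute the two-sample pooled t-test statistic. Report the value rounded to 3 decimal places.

test statistic = 1.008

x̄₁=40.875, s₁=8.839, n₁=8
x̄₂=37.792, s₂=7.034, n₂=24
s_p² = [7·8.839² + 23·7.034²]/30 = 56.1611
SE = √(s_p²·(1/8+1/24)) = 3.0594
t = (40.875−37.792)/3.0594 = 1.0078
df = 30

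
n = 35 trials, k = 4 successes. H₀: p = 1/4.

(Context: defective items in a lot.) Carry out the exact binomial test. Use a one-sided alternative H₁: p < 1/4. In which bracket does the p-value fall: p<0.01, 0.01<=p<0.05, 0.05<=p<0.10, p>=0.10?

p-value bracket: 0.01<=p<0.05

Exact binomial: n=35, k=4, p₀=1/4=0.2500
P(X≤4) from Σ C(n,i)·p₀^i·(1−p₀)^(n−i)
p-value (one-sided, H₁ less) = 0.04101
→ bracket: 0.01<=p<0.05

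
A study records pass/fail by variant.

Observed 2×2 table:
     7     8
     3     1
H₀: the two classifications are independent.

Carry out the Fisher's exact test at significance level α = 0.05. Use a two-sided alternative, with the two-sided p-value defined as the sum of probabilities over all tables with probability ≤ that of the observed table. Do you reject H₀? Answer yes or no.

Margins: r₁=15, r₂=4, c₁=10, c₂=9, n=19
p_obs = C(15,7)·C(4,3)/C(19,10); sum pmf over tables with pmf ≤ p_obs
p-value (two-sided) = 0.58204
At α=0.05: p ≥ α → fail to reject H₀

reject H₀: no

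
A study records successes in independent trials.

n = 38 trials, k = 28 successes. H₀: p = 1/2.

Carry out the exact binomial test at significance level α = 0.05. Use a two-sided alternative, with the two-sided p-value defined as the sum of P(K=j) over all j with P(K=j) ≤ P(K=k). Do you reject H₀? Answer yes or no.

reject H₀: yes

Exact binomial: n=38, k=28, p₀=1/2=0.5000
P(X=j) = C(n,j)·p₀^j·(1−p₀)^(n−j); p = Σ P(X=j) over j with P(X=j) ≤ P(X=28)
p-value (two-sided) = 0.00510
At α=0.05: p < α → reject H₀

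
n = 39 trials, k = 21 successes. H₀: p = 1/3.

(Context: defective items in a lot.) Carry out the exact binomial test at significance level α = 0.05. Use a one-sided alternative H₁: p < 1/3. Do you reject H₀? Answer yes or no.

Exact binomial: n=39, k=21, p₀=1/3=0.3333
P(X≤21) from Σ C(n,i)·p₀^i·(1−p₀)^(n−i)
p-value (one-sided, H₁ less) = 0.99745
At α=0.05: p ≥ α → fail to reject H₀

reject H₀: no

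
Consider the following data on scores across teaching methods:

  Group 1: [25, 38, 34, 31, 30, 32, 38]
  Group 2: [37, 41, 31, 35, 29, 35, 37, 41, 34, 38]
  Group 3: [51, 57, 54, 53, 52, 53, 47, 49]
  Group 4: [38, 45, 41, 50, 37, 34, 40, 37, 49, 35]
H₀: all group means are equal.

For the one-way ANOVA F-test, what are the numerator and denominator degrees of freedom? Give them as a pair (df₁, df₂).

k = 4 groups, N = 35 total
df = (k−1, N−k) = (4−1, 35−4) = (3, 31)

degrees of freedom = [3, 31]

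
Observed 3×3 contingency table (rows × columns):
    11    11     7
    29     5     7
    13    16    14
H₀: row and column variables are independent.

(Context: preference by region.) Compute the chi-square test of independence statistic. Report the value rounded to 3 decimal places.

Row totals [29, 41, 43], col totals [53, 32, 28], n=113
χ² = (11−13.60)²/13.60 + (11−8.21)²/8.21 + (7−7.19)²/7.19 + (29−19.23)²/19.23 + (5−11.61)²/11.61 + (7−10.16)²/10.16 + (13−20.17)²/20.17 + (16−12.18)²/12.18 + (14−10.65)²/10.65 = 15.9568
df = 4

test statistic = 15.957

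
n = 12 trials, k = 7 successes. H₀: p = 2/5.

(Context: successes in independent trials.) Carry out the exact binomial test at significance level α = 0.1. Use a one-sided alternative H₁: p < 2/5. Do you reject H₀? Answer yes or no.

reject H₀: no

Exact binomial: n=12, k=7, p₀=2/5=0.4000
P(X≤7) from Σ C(n,i)·p₀^i·(1−p₀)^(n−i)
p-value (one-sided, H₁ less) = 0.94269
At α=0.1: p ≥ α → fail to reject H₀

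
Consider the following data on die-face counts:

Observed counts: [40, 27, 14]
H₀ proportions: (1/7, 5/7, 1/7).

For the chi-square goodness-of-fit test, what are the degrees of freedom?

degrees of freedom = 2

df = k − 1 = 3 − 1 = 2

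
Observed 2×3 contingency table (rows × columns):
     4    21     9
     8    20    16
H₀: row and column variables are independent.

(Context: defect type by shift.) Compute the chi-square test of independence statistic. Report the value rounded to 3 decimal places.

Row totals [34, 44], col totals [12, 41, 25], n=78
χ² = (4−5.23)²/5.23 + (21−17.87)²/17.87 + (9−10.90)²/10.90 + (8−6.77)²/6.77 + (20−23.13)²/23.13 + (16−14.10)²/14.10 = 2.0697
df = 2

test statistic = 2.070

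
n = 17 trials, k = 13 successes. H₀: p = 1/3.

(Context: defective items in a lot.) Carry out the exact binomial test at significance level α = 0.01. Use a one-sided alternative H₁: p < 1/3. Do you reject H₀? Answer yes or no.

Exact binomial: n=17, k=13, p₀=1/3=0.3333
P(X≤13) from Σ C(n,i)·p₀^i·(1−p₀)^(n−i)
p-value (one-sided, H₁ less) = 0.99995
At α=0.01: p ≥ α → fail to reject H₀

reject H₀: no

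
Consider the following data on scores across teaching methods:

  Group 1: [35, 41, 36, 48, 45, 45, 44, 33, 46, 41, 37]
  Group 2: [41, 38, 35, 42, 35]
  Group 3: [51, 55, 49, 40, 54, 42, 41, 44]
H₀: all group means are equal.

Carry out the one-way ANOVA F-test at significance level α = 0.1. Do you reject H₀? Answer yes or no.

Group means [41.00, 38.20, 47.00], grand mean 42.417
SSB = Σnᵢ(x̄ᵢ−x̄)² = 279.033; SSW = ΣΣ(x−x̄ᵢ)² = 550.800
MSB = 279.033/2 = 139.5167; MSW = 550.800/21 = 26.2286
F = MSB/MSW = 5.3193
df = (2, 21)
p-value (upper-tail) = 0.01352
At α=0.1: p < α → reject H₀

reject H₀: yes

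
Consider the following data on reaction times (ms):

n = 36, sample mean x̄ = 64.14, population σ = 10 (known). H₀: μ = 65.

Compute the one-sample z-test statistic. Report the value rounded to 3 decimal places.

SE = σ/√n = 10/√36 = 1.6667
z = (x̄−μ₀)/SE = (64.14−65)/1.6667 = -0.5160

test statistic = -0.516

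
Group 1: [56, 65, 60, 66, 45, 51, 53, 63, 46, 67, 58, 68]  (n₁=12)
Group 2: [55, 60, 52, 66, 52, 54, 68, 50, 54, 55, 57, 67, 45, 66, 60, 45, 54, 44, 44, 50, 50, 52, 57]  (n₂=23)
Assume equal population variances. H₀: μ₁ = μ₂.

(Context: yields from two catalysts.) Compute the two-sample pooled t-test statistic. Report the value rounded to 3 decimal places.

test statistic = 1.311

x̄₁=58.167, s₁=8.055, n₁=12
x̄₂=54.652, s₂=7.253, n₂=23
s_p² = [11·8.055² + 22·7.253²]/33 = 56.6935
SE = √(s_p²·(1/12+1/23)) = 2.6813
t = (58.167−54.652)/2.6813 = 1.3107
df = 33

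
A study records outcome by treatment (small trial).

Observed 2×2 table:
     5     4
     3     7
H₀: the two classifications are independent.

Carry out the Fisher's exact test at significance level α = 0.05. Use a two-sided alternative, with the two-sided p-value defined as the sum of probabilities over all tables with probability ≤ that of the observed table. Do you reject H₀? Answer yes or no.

Margins: r₁=9, r₂=10, c₁=8, c₂=11, n=19
p_obs = C(9,5)·C(10,3)/C(19,8); sum pmf over tables with pmf ≤ p_obs
p-value (two-sided) = 0.36985
At α=0.05: p ≥ α → fail to reject H₀

reject H₀: no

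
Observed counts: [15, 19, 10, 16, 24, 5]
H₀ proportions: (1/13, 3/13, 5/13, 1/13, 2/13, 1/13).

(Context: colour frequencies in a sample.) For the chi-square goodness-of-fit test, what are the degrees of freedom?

degrees of freedom = 5

df = k − 1 = 6 − 1 = 5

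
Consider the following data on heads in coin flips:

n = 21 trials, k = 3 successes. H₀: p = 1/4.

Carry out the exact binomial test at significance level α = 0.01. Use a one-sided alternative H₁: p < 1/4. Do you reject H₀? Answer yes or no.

Exact binomial: n=21, k=3, p₀=1/4=0.2500
P(X≤3) from Σ C(n,i)·p₀^i·(1−p₀)^(n−i)
p-value (one-sided, H₁ less) = 0.19168
At α=0.01: p ≥ α → fail to reject H₀

reject H₀: no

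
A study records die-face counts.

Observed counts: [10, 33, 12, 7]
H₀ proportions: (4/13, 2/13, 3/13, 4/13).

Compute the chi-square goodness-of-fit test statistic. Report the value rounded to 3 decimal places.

test statistic = 70.044

n = 62; E_i = n·p_i = [19.08, 9.54, 14.31, 19.08]
χ² = (10−19.08)²/19.08 + (33−9.54)²/9.54 + (12−14.31)²/14.31 + (7−19.08)²/19.08 = 70.0444
df = 3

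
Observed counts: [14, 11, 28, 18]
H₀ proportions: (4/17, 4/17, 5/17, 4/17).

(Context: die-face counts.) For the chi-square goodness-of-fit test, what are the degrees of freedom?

df = k − 1 = 4 − 1 = 3

degrees of freedom = 3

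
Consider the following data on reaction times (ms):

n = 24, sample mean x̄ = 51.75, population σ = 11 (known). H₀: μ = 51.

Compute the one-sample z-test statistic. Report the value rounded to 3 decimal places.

test statistic = 0.334

SE = σ/√n = 11/√24 = 2.2454
z = (x̄−μ₀)/SE = (51.75−51)/2.2454 = 0.3340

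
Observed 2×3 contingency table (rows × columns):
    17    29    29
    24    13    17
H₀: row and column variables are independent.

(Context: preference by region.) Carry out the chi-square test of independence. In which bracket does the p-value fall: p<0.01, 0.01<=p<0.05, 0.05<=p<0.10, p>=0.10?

Row totals [75, 54], col totals [41, 42, 46], n=129
χ² = (17−23.84)²/23.84 + (29−24.42)²/24.42 + (29−26.74)²/26.74 + (24−17.16)²/17.16 + (13−17.58)²/17.58 + (17−19.26)²/19.26 = 7.1928
df = 2
p-value (upper-tail) = 0.02742
→ bracket: 0.01<=p<0.05

p-value bracket: 0.01<=p<0.05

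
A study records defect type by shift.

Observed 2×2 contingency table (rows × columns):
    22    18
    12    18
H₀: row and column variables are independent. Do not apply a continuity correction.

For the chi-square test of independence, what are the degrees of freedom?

degrees of freedom = 1

df = (r−1)(c−1) = (2−1)·(2−1) = 1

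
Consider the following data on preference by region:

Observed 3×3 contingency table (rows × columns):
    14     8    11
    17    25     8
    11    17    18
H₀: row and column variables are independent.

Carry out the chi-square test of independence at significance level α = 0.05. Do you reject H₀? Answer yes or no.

Row totals [33, 50, 46], col totals [42, 50, 37], n=129
χ² = (14−10.74)²/10.74 + (8−12.79)²/12.79 + (11−9.47)²/9.47 + (17−16.28)²/16.28 + (25−19.38)²/19.38 + (8−14.34)²/14.34 + (11−14.98)²/14.98 + (17−17.83)²/17.83 + (18−13.19)²/13.19 = 10.3407
df = 4
p-value (upper-tail) = 0.03506
At α=0.05: p < α → reject H₀

reject H₀: yes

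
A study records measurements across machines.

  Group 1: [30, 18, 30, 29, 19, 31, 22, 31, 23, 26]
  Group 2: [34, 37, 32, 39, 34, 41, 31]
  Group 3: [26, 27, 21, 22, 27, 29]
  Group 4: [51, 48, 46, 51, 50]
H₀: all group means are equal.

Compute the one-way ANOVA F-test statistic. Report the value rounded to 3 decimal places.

test statistic = 46.413

Group means [25.90, 35.43, 25.33, 49.20], grand mean 32.321
SSB = Σnᵢ(x̄ᵢ−x̄)² = 2197.360; SSW = ΣΣ(x−x̄ᵢ)² = 378.748
MSB = 2197.360/3 = 732.4532; MSW = 378.748/24 = 15.7812
F = MSB/MSW = 46.4132
df = (3, 24)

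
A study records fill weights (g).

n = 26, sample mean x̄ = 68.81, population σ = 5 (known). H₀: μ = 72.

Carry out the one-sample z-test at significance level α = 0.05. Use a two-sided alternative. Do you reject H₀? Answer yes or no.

SE = σ/√n = 5/√26 = 0.9806
z = (x̄−μ₀)/SE = (68.81−72)/0.9806 = -3.2532
p-value (two-sided) = 0.00114
At α=0.05: p < α → reject H₀

reject H₀: yes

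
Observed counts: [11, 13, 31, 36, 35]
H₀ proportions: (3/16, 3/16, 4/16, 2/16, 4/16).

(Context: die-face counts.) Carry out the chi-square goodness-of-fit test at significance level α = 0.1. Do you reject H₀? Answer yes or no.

n = 126; E_i = n·p_i = [23.62, 23.62, 31.50, 15.75, 31.50]
χ² = (11−23.62)²/23.62 + (13−23.62)²/23.62 + (31−31.50)²/31.50 + (36−15.75)²/15.75 + (35−31.50)²/31.50 = 37.9577
df = 4
p-value (upper-tail) = 0.00000
At α=0.1: p < α → reject H₀

reject H₀: yes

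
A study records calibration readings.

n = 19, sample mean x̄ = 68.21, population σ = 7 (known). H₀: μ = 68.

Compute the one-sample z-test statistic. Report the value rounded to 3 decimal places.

test statistic = 0.131

SE = σ/√n = 7/√19 = 1.6059
z = (x̄−μ₀)/SE = (68.21−68)/1.6059 = 0.1308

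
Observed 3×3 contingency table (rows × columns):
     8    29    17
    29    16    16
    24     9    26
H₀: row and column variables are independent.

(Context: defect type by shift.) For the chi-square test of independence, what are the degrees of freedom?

degrees of freedom = 4

df = (r−1)(c−1) = (3−1)·(3−1) = 4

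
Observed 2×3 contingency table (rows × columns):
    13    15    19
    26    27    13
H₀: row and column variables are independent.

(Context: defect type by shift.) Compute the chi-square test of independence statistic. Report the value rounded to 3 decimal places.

Row totals [47, 66], col totals [39, 42, 32], n=113
χ² = (13−16.22)²/16.22 + (15−17.47)²/17.47 + (19−13.31)²/13.31 + (26−22.78)²/22.78 + (27−24.53)²/24.53 + (13−18.69)²/18.69 = 5.8578
df = 2

test statistic = 5.858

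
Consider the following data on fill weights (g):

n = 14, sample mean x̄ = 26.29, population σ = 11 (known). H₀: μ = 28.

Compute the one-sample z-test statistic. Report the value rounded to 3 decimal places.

test statistic = -0.582

SE = σ/√n = 11/√14 = 2.9399
z = (x̄−μ₀)/SE = (26.29−28)/2.9399 = -0.5817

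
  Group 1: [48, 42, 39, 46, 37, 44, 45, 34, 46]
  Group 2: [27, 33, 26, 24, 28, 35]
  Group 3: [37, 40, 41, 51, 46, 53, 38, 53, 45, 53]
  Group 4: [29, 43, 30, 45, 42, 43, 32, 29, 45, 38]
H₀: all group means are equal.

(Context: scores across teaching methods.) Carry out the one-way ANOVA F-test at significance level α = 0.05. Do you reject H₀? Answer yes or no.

reject H₀: yes

Group means [42.33, 28.83, 45.70, 37.60], grand mean 39.629
SSB = Σnᵢ(x̄ᵢ−x̄)² = 1174.838; SSW = ΣΣ(x−x̄ᵢ)² = 1071.333
MSB = 1174.838/3 = 391.6127; MSW = 1071.333/31 = 34.5591
F = MSB/MSW = 11.3317
df = (3, 31)
p-value (upper-tail) = 0.00004
At α=0.05: p < α → reject H₀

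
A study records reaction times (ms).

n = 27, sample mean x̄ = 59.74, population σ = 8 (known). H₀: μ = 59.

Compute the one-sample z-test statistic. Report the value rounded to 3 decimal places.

test statistic = 0.481

SE = σ/√n = 8/√27 = 1.5396
z = (x̄−μ₀)/SE = (59.74−59)/1.5396 = 0.4806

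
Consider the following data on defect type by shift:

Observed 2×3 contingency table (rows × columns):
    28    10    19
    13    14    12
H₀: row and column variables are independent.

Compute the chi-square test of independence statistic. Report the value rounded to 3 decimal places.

Row totals [57, 39], col totals [41, 24, 31], n=96
χ² = (28−24.34)²/24.34 + (10−14.25)²/14.25 + (19−18.41)²/18.41 + (13−16.66)²/16.66 + (14−9.75)²/9.75 + (12−12.59)²/12.59 = 4.5190
df = 2

test statistic = 4.519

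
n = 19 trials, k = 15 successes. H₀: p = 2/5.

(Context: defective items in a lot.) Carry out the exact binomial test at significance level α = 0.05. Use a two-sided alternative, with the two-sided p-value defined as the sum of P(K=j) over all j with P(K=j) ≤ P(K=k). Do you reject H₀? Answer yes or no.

reject H₀: yes

Exact binomial: n=19, k=15, p₀=2/5=0.4000
P(X=j) = C(n,j)·p₀^j·(1−p₀)^(n−j); p = Σ P(X=j) over j with P(X=j) ≤ P(X=15)
p-value (two-sided) = 0.00070
At α=0.05: p < α → reject H₀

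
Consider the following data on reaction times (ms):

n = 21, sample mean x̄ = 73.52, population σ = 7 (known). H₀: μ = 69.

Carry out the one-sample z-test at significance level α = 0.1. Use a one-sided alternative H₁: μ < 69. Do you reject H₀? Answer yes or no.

SE = σ/√n = 7/√21 = 1.5275
z = (x̄−μ₀)/SE = (73.52−69)/1.5275 = 2.9590
p-value (one-sided, H₁ less) = 0.99846
At α=0.1: p ≥ α → fail to reject H₀

reject H₀: no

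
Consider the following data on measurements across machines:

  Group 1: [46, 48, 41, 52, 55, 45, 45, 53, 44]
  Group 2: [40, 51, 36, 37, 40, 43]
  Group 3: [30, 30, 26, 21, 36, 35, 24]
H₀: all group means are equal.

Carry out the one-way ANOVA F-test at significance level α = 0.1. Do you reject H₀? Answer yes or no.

reject H₀: yes

Group means [47.67, 41.17, 28.86], grand mean 39.909
SSB = Σnᵢ(x̄ᵢ−x̄)² = 1406.128; SSW = ΣΣ(x−x̄ᵢ)² = 507.690
MSB = 1406.128/2 = 703.0639; MSW = 507.690/19 = 26.7206
F = MSB/MSW = 26.3117
df = (2, 19)
p-value (upper-tail) = 0.00000
At α=0.1: p < α → reject H₀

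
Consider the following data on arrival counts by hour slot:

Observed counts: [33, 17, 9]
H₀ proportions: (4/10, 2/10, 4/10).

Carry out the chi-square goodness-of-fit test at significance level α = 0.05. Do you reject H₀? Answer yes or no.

n = 59; E_i = n·p_i = [23.60, 11.80, 23.60]
χ² = (33−23.60)²/23.60 + (17−11.80)²/11.80 + (9−23.60)²/23.60 = 15.0678
df = 2
p-value (upper-tail) = 0.00053
At α=0.05: p < α → reject H₀

reject H₀: yes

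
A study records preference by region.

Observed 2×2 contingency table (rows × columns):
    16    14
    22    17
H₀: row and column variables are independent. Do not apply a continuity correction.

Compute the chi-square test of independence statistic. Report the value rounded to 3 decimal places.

test statistic = 0.065

Row totals [30, 39], col totals [38, 31], n=69
χ² = (16−16.52)²/16.52 + (14−13.48)²/13.48 + (22−21.48)²/21.48 + (17−17.52)²/17.52 = 0.0649
df = 1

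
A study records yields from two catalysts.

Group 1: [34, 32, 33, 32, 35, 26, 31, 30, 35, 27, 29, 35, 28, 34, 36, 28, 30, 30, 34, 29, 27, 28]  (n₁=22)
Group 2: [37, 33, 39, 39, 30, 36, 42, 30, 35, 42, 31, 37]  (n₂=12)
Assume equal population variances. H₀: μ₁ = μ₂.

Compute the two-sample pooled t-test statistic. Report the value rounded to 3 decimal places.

x̄₁=31.045, s₁=3.093, n₁=22
x̄₂=35.917, s₂=4.252, n₂=12
s_p² = [21·3.093² + 11·4.252²]/32 = 12.4960
SE = √(s_p²·(1/22+1/12)) = 1.2686
t = (31.045−35.917)/1.2686 = -3.8399
df = 32

test statistic = -3.840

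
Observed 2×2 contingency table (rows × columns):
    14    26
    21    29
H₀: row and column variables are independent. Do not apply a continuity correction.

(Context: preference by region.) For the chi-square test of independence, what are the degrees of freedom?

degrees of freedom = 1

df = (r−1)(c−1) = (2−1)·(2−1) = 1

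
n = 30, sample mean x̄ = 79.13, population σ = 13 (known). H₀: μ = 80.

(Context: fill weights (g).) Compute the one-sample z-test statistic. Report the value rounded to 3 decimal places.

test statistic = -0.367

SE = σ/√n = 13/√30 = 2.3735
z = (x̄−μ₀)/SE = (79.13−80)/2.3735 = -0.3666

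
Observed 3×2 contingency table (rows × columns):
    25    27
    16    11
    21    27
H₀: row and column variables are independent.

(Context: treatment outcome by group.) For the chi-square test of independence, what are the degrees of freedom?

degrees of freedom = 2

df = (r−1)(c−1) = (3−1)·(2−1) = 2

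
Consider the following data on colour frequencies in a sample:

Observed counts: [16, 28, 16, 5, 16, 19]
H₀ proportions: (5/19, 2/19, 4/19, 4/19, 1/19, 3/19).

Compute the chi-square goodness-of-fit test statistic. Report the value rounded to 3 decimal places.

test statistic = 69.059

n = 100; E_i = n·p_i = [26.32, 10.53, 21.05, 21.05, 5.26, 15.79]
χ² = (16−26.32)²/26.32 + (28−10.53)²/10.53 + (16−21.05)²/21.05 + (5−21.05)²/21.05 + (16−5.26)²/5.26 + (19−15.79)²/15.79 = 69.0588
df = 5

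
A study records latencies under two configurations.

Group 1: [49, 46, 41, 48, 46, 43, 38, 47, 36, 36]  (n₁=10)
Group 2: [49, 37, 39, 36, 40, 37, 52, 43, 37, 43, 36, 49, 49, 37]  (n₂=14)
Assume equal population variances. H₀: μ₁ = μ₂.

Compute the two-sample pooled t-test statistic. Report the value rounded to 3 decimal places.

x̄₁=43.000, s₁=4.967, n₁=10
x̄₂=41.714, s₂=5.770, n₂=14
s_p² = [9·4.967² + 13·5.770²]/22 = 29.7662
SE = √(s_p²·(1/10+1/14)) = 2.2589
t = (43.000−41.714)/2.2589 = 0.5692
df = 22

test statistic = 0.569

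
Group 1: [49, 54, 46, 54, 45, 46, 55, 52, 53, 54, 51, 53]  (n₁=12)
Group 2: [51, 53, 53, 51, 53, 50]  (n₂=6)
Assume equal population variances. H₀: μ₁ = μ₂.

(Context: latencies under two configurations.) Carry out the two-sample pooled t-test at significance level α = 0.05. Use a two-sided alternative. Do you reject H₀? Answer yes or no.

x̄₁=51.000, s₁=3.593, n₁=12
x̄₂=51.833, s₂=1.329, n₂=6
s_p² = [11·3.593² + 5·1.329²]/16 = 9.4271
SE = √(s_p²·(1/12+1/6)) = 1.5352
t = (51.000−51.833)/1.5352 = -0.5428
df = 16
p-value (two-sided) = 0.59473
At α=0.05: p ≥ α → fail to reject H₀

reject H₀: no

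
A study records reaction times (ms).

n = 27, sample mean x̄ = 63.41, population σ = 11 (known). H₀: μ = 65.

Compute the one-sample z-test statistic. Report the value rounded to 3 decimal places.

SE = σ/√n = 11/√27 = 2.1170
z = (x̄−μ₀)/SE = (63.41−65)/2.1170 = -0.7511

test statistic = -0.751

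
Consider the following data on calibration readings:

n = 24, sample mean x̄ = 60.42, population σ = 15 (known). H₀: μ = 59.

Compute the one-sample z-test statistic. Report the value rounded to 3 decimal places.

test statistic = 0.464

SE = σ/√n = 15/√24 = 3.0619
z = (x̄−μ₀)/SE = (60.42−59)/3.0619 = 0.4638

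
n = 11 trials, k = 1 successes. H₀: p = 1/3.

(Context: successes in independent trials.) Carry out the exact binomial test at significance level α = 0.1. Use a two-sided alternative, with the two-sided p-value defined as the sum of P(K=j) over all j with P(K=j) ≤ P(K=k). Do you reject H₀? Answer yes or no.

Exact binomial: n=11, k=1, p₀=1/3=0.3333
P(X=j) = C(n,j)·p₀^j·(1−p₀)^(n−j); p = Σ P(X=j) over j with P(X=j) ≤ P(X=1)
p-value (two-sided) = 0.11378
At α=0.1: p ≥ α → fail to reject H₀

reject H₀: no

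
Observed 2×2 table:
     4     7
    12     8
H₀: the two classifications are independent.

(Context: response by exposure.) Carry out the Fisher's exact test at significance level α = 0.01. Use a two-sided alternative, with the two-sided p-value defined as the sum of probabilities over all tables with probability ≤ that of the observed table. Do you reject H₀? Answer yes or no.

reject H₀: no

Margins: r₁=11, r₂=20, c₁=16, c₂=15, n=31
p_obs = C(11,4)·C(20,12)/C(31,16); sum pmf over tables with pmf ≤ p_obs
p-value (two-sided) = 0.27337
At α=0.01: p ≥ α → fail to reject H₀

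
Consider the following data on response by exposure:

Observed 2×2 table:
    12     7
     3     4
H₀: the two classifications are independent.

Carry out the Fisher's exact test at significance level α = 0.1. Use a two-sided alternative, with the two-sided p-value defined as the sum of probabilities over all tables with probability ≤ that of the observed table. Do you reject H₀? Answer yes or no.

reject H₀: no

Margins: r₁=19, r₂=7, c₁=15, c₂=11, n=26
p_obs = C(19,12)·C(7,3)/C(26,15); sum pmf over tables with pmf ≤ p_obs
p-value (two-sided) = 0.40652
At α=0.1: p ≥ α → fail to reject H₀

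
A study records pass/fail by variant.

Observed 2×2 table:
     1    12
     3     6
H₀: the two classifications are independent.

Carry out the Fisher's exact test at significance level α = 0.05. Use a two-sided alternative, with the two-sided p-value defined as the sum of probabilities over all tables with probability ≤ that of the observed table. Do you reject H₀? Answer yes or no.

Margins: r₁=13, r₂=9, c₁=4, c₂=18, n=22
p_obs = C(13,1)·C(9,3)/C(22,4); sum pmf over tables with pmf ≤ p_obs
p-value (two-sided) = 0.26425
At α=0.05: p ≥ α → fail to reject H₀

reject H₀: no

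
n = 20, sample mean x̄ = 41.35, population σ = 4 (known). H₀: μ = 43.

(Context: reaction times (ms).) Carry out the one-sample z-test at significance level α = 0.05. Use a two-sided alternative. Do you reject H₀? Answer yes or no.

SE = σ/√n = 4/√20 = 0.8944
z = (x̄−μ₀)/SE = (41.35−43)/0.8944 = -1.8448
p-value (two-sided) = 0.06507
At α=0.05: p ≥ α → fail to reject H₀

reject H₀: no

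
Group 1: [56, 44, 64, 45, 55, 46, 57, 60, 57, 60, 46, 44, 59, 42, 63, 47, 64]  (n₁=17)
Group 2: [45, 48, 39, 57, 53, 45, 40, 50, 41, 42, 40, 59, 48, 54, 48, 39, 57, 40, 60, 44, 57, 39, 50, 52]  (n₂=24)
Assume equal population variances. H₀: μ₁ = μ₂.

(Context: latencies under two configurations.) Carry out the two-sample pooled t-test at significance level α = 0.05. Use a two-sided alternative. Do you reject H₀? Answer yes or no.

x̄₁=53.471, s₁=7.899, n₁=17
x̄₂=47.792, s₂=7.059, n₂=24
s_p² = [16·7.899² + 23·7.059²]/39 = 54.9793
SE = √(s_p²·(1/17+1/24)) = 2.3505
t = (53.471−47.792)/2.3505 = 2.4160
df = 39
p-value (two-sided) = 0.02047
At α=0.05: p < α → reject H₀

reject H₀: yes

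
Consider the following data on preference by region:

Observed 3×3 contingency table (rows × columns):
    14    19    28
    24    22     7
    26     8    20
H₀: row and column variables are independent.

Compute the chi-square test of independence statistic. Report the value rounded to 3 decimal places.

Row totals [61, 53, 54], col totals [64, 49, 55], n=168
χ² = (14−23.24)²/23.24 + (19−17.79)²/17.79 + (28−19.97)²/19.97 + (24−20.19)²/20.19 + (22−15.46)²/15.46 + (7−17.35)²/17.35 + (26−20.57)²/20.57 + (8−15.75)²/15.75 + (20−17.68)²/17.68 = 22.1964
df = 4

test statistic = 22.196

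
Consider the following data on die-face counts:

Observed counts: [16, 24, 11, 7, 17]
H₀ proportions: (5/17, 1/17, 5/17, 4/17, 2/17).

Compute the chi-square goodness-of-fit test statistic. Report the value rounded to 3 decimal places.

test statistic = 108.181

n = 75; E_i = n·p_i = [22.06, 4.41, 22.06, 17.65, 8.82]
χ² = (16−22.06)²/22.06 + (24−4.41)²/4.41 + (11−22.06)²/22.06 + (7−17.65)²/17.65 + (17−8.82)²/8.82 = 108.1807
df = 4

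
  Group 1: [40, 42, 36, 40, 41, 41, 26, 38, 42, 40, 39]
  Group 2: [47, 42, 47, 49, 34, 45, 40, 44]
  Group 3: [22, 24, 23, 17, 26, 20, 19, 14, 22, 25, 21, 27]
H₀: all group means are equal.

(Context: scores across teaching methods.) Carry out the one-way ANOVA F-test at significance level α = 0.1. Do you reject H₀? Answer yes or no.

reject H₀: yes

Group means [38.64, 43.50, 21.67], grand mean 33.323
SSB = Σnᵢ(x̄ᵢ−x̄)² = 2769.562; SSW = ΣΣ(x−x̄ᵢ)² = 525.212
MSB = 2769.562/2 = 1384.7810; MSW = 525.212/28 = 18.7576
F = MSB/MSW = 73.8252
df = (2, 28)
p-value (upper-tail) = 0.00000
At α=0.1: p < α → reject H₀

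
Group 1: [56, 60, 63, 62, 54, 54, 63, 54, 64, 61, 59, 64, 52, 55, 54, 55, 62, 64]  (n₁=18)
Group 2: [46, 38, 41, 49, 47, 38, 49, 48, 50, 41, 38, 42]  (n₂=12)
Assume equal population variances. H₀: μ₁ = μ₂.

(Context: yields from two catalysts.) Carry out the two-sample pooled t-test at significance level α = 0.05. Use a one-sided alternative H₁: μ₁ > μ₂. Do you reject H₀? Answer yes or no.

reject H₀: yes

x̄₁=58.667, s₁=4.325, n₁=18
x̄₂=43.917, s₂=4.719, n₂=12
s_p² = [17·4.325² + 11·4.719²]/28 = 20.1042
SE = √(s_p²·(1/18+1/12)) = 1.6710
t = (58.667−43.917)/1.6710 = 8.8270
df = 28
p-value (one-sided, H₁ greater) = 0.00000
At α=0.05: p < α → reject H₀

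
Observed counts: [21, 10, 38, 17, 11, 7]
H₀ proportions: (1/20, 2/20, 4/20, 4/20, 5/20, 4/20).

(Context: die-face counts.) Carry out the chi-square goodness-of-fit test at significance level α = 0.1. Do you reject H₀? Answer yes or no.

reject H₀: yes

n = 104; E_i = n·p_i = [5.20, 10.40, 20.80, 20.80, 26.00, 20.80]
χ² = (21−5.20)²/5.20 + (10−10.40)²/10.40 + (38−20.80)²/20.80 + (17−20.80)²/20.80 + (11−26.00)²/26.00 + (7−20.80)²/20.80 = 80.7500
df = 5
p-value (upper-tail) = 0.00000
At α=0.1: p < α → reject H₀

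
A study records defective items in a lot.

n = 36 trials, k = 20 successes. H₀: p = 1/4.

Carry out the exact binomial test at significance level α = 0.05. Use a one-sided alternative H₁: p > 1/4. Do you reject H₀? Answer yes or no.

reject H₀: yes

Exact binomial: n=36, k=20, p₀=1/4=0.2500
P(X≥20) from Σ C(n,i)·p₀^i·(1−p₀)^(n−i)
p-value (one-sided, H₁ greater) = 0.00009
At α=0.05: p < α → reject H₀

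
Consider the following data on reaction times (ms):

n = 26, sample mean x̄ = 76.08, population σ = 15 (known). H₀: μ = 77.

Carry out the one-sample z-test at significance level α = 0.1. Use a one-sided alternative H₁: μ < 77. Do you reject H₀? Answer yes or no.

reject H₀: no

SE = σ/√n = 15/√26 = 2.9417
z = (x̄−μ₀)/SE = (76.08−77)/2.9417 = -0.3127
p-value (one-sided, H₁ less) = 0.37724
At α=0.1: p ≥ α → fail to reject H₀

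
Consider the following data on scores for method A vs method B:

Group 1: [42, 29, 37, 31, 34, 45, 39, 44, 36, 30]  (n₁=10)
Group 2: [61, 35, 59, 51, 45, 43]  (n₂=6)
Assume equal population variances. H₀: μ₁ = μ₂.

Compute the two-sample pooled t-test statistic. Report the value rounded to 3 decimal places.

x̄₁=36.700, s₁=5.774, n₁=10
x̄₂=49.000, s₂=9.960, n₂=6
s_p² = [9·5.774² + 5·9.960²]/14 = 56.8643
SE = √(s_p²·(1/10+1/6)) = 3.8941
t = (36.700−49.000)/3.8941 = -3.1586
df = 14

test statistic = -3.159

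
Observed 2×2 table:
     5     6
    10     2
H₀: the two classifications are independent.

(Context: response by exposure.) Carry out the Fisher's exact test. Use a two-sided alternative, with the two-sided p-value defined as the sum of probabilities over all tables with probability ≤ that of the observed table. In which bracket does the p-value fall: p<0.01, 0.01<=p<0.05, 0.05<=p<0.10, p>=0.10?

Margins: r₁=11, r₂=12, c₁=15, c₂=8, n=23
p_obs = C(11,5)·C(12,10)/C(23,15); sum pmf over tables with pmf ≤ p_obs
p-value (two-sided) = 0.08938
→ bracket: 0.05<=p<0.10

p-value bracket: 0.05<=p<0.10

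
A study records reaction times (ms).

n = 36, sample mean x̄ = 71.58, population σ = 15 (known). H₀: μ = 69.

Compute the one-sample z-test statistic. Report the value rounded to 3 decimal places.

test statistic = 1.032

SE = σ/√n = 15/√36 = 2.5000
z = (x̄−μ₀)/SE = (71.58−69)/2.5000 = 1.0320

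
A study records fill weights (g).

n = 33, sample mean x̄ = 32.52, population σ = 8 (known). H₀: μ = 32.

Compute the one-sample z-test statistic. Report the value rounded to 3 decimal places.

SE = σ/√n = 8/√33 = 1.3926
z = (x̄−μ₀)/SE = (32.52−32)/1.3926 = 0.3734

test statistic = 0.373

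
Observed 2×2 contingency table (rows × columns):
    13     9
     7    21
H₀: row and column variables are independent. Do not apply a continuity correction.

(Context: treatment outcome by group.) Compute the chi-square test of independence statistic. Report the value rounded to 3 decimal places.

Row totals [22, 28], col totals [20, 30], n=50
χ² = (13−8.80)²/8.80 + (9−13.20)²/13.20 + (7−11.20)²/11.20 + (21−16.80)²/16.80 = 5.9659
df = 1

test statistic = 5.966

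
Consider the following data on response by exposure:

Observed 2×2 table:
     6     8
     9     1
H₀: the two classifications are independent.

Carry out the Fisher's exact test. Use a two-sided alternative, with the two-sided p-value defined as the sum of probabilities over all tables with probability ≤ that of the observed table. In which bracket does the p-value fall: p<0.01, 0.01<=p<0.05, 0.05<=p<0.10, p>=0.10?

Margins: r₁=14, r₂=10, c₁=15, c₂=9, n=24
p_obs = C(14,6)·C(10,9)/C(24,15); sum pmf over tables with pmf ≤ p_obs
p-value (two-sided) = 0.03334
→ bracket: 0.01<=p<0.05

p-value bracket: 0.01<=p<0.05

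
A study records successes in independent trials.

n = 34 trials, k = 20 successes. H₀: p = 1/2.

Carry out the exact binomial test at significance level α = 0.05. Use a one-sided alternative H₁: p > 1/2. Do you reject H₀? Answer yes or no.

reject H₀: no

Exact binomial: n=34, k=20, p₀=1/2=0.5000
P(X≥20) from Σ C(n,i)·p₀^i·(1−p₀)^(n−i)
p-value (one-sided, H₁ greater) = 0.19576
At α=0.05: p ≥ α → fail to reject H₀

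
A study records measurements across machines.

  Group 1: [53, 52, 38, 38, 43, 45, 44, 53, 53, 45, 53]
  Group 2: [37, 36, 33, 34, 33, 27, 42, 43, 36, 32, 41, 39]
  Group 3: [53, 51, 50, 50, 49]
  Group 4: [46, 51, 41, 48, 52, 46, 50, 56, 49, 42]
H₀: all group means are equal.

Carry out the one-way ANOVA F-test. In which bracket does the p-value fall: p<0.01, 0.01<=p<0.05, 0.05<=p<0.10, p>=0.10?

Group means [47.00, 36.08, 50.60, 48.10], grand mean 44.316
SSB = Σnᵢ(x̄ᵢ−x̄)² = 1233.194; SSW = ΣΣ(x−x̄ᵢ)² = 799.017
MSB = 1233.194/3 = 411.0646; MSW = 799.017/34 = 23.5005
F = MSB/MSW = 17.4917
df = (3, 34)
p-value (upper-tail) = 0.00000
→ bracket: p<0.01

p-value bracket: p<0.01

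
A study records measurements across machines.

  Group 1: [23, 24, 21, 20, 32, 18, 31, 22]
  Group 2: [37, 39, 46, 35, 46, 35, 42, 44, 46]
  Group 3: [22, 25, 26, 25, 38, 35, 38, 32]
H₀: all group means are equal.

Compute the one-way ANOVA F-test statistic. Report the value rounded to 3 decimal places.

Group means [23.88, 41.11, 30.12], grand mean 32.080
SSB = Σnᵢ(x̄ᵢ−x̄)² = 1303.201; SSW = ΣΣ(x−x̄ᵢ)² = 642.639
MSB = 1303.201/2 = 651.6006; MSW = 642.639/22 = 29.2109
F = MSB/MSW = 22.3068
df = (2, 22)

test statistic = 22.307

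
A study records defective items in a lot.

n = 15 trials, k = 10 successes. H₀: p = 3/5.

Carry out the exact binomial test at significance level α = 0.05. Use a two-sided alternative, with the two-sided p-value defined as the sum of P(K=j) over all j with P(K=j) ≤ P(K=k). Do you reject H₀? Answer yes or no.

Exact binomial: n=15, k=10, p₀=3/5=0.6000
P(X=j) = C(n,j)·p₀^j·(1−p₀)^(n−j); p = Σ P(X=j) over j with P(X=j) ≤ P(X=10)
p-value (two-sided) = 0.79340
At α=0.05: p ≥ α → fail to reject H₀

reject H₀: no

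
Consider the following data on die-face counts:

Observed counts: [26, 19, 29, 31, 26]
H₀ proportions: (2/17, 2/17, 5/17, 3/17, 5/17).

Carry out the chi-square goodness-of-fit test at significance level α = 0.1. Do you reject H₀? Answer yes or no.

reject H₀: yes

n = 131; E_i = n·p_i = [15.41, 15.41, 38.53, 23.12, 38.53]
χ² = (26−15.41)²/15.41 + (19−15.41)²/15.41 + (29−38.53)²/38.53 + (31−23.12)²/23.12 + (26−38.53)²/38.53 = 17.2288
df = 4
p-value (upper-tail) = 0.00174
At α=0.1: p < α → reject H₀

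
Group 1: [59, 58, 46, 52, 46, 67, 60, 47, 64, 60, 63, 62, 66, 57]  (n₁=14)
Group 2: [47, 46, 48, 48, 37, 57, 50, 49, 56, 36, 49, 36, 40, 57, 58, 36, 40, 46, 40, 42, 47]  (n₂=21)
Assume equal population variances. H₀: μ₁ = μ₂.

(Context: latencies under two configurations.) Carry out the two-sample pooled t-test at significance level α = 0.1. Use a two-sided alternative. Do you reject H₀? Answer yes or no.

x̄₁=57.643, s₁=7.207, n₁=14
x̄₂=45.952, s₂=7.194, n₂=21
s_p² = [13·7.207² + 20·7.194²]/33 = 51.8232
SE = √(s_p²·(1/14+1/21)) = 2.4838
t = (57.643−45.952)/2.4838 = 4.7066
df = 33
p-value (two-sided) = 0.00004
At α=0.1: p < α → reject H₀

reject H₀: yes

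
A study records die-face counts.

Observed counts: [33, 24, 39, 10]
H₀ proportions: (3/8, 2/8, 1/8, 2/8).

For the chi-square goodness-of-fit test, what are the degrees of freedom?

degrees of freedom = 3

df = k − 1 = 4 − 1 = 3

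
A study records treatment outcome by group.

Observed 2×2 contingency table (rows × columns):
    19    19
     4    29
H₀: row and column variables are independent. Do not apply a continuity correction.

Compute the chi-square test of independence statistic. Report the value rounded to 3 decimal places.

test statistic = 11.571

Row totals [38, 33], col totals [23, 48], n=71
χ² = (19−12.31)²/12.31 + (19−25.69)²/25.69 + (4−10.69)²/10.69 + (29−22.31)²/22.31 = 11.5712
df = 1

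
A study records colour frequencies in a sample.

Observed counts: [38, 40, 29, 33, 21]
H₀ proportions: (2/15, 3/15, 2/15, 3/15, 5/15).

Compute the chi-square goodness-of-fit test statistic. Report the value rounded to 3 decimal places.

test statistic = 37.171

n = 161; E_i = n·p_i = [21.47, 32.20, 21.47, 32.20, 53.67]
χ² = (38−21.47)²/21.47 + (40−32.20)²/32.20 + (29−21.47)²/21.47 + (33−32.20)²/32.20 + (21−53.67)²/53.67 = 37.1708
df = 4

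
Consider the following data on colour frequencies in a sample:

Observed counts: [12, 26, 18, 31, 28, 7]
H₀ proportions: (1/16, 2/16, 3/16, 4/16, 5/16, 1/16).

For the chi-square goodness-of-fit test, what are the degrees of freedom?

degrees of freedom = 5

df = k − 1 = 6 − 1 = 5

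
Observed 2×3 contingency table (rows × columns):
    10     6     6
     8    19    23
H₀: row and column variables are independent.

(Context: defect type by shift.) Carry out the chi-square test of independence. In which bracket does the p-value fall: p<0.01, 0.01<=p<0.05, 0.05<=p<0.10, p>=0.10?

Row totals [22, 50], col totals [18, 25, 29], n=72
χ² = (10−5.50)²/5.50 + (6−7.64)²/7.64 + (6−8.86)²/8.86 + (8−12.50)²/12.50 + (19−17.36)²/17.36 + (23−20.14)²/20.14 = 7.1384
df = 2
p-value (upper-tail) = 0.02818
→ bracket: 0.01<=p<0.05

p-value bracket: 0.01<=p<0.05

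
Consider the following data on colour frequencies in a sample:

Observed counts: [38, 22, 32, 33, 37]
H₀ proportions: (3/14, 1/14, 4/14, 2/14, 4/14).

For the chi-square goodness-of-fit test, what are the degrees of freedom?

degrees of freedom = 4

df = k − 1 = 5 − 1 = 4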